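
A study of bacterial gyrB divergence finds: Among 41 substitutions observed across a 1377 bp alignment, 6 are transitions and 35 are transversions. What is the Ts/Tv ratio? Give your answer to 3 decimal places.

R = 6/35 = 0.171428… ≈ 0.171 (to 3 d.p.).

0.171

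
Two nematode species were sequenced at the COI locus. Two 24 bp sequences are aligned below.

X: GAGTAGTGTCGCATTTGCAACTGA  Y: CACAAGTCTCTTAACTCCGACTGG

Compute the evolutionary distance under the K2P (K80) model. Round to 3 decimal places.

Of 24 sites, 4 differences are transitions and 7 are transversions, so P = 4/24 ≈ 0.166667 and Q = 7/24 ≈ 0.291667.
Under the Kimura two-parameter model, d = −½ ln(1 − 2P − Q) − ¼ ln(1 − 2Q).
1 − 2P − Q = 0.374999, giving −½ ln(0.374999) = 0.490416.
1 − 2Q = 0.416666, giving −¼ ln(0.416666) = 0.218868.
d = 0.490416 + 0.218868 = 0.709284.

0.709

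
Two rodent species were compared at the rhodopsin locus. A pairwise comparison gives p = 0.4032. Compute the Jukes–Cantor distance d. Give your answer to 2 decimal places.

0.58

d = −(3/4) ln(1 − 4p/3) = −0.75 ln(1 − 0.5376) = −0.75 ln(0.4624)
  = −0.75 × (-0.771325) = 0.578494 substitutions/site.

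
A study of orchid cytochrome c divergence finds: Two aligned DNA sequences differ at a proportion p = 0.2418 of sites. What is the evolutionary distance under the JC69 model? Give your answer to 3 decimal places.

0.292

d = −(3/4) ln(1 − 4p/3) = −0.75 ln(1 − 0.3224) = −0.75 ln(0.6776)
  = −0.75 × (-0.389198) = 0.291899 substitutions/site.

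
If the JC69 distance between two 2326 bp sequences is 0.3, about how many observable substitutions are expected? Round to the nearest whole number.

575

Invert JC69: p = (3/4)(1 − e^(−4d/3)) = 0.75 × (1 − e^(-0.4)) = 0.75 × (1 − 0.670320) = 0.247260.
Expected differing sites = pL ≈ 0.247260 × 2326 = 575.12676 ≈ 575.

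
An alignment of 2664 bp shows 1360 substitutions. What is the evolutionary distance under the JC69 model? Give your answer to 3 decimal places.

0.856

p = 1360/2664 ≈ 0.510511.
d = −(3/4) ln(1 − 4p/3) = −0.75 ln(1 − 0.680681) = −0.75 ln(0.319319)
  = −0.75 × (-1.141565) = 0.856174 substitutions/site.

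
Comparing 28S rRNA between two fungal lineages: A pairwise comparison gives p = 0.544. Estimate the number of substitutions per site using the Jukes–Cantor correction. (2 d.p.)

d = −(3/4) ln(1 − 4p/3) = −0.75 ln(1 − 0.725333) = −0.75 ln(0.274667)
  = −0.75 × (-1.292196) = 0.969147 substitutions/site.

0.97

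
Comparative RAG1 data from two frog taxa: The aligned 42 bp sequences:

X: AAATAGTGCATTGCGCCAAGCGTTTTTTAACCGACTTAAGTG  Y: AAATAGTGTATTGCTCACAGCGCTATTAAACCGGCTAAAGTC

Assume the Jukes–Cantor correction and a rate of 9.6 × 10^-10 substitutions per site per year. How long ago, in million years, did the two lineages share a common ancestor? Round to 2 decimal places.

149.19

The sequences differ at 10 of 42 sites (9, 15, 17, 18, 23, 25, 28, 34, 37, 42), so p = 10/42 ≈ 0.238095.
d = −(3/4) ln(1 − 4p/3) = −0.75 ln(1 − 0.31746) = −0.75 ln(0.68254)
  = −0.75 × (-0.381934) = 0.286451 substitutions/site.
Under a molecular clock d = 2μt, so t = d/(2μ) = 0.286451 / (2 × 9.6 × 10^-10) = 149.19 million years.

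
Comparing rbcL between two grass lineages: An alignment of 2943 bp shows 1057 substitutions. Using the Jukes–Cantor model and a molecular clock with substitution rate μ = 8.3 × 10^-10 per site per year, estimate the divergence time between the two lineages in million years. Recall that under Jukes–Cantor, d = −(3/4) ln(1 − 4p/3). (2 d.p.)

p = 1057/2943 ≈ 0.359157.
d = −(3/4) ln(1 − 4p/3) = −0.75 ln(1 − 0.478876) = −0.75 ln(0.521124)
  = −0.75 × (-0.651767) = 0.488825 substitutions/site.
Under a molecular clock d = 2μt, so t = d/(2μ) = 0.488825 / (2 × 8.3 × 10^-10) = 294.47 million years.

294.47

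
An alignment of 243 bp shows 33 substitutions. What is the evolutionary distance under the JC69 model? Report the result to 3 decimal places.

0.150

p = 33/243 ≈ 0.135802.
d = −(3/4) ln(1 − 4p/3) = −0.75 ln(1 − 0.181069) = −0.75 ln(0.818931)
  = −0.75 × (-0.199755) = 0.149816 substitutions/site.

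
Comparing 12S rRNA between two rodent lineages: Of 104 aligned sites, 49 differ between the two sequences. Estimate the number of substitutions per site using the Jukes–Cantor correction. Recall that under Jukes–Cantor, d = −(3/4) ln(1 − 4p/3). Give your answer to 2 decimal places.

0.74

p = 49/104 ≈ 0.471154.
d = −(3/4) ln(1 − 4p/3) = −0.75 ln(1 − 0.628205) = −0.75 ln(0.371795)
  = −0.75 × (-0.989413) = 0.742060 substitutions/site.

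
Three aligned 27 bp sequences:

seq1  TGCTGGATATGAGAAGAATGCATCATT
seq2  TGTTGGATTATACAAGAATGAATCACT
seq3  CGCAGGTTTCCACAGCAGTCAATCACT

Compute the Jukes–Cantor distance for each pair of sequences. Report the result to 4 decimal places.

seq1–seq2: 7/27 sites differ → p ≈ 0.259259, d = −0.75 ln(1 − 0.345679) = 0.318118 ≈ 0.3181.
seq1–seq3: 13/27 sites differ → p ≈ 0.481481, d = −0.75 ln(1 − 0.641975) = 0.770364 ≈ 0.7704.
seq2–seq3: 10/27 sites differ → p ≈ 0.37037, d = −0.75 ln(1 − 0.493827) = 0.510658 ≈ 0.5107.

d(seq1,seq2) = 0.3181, d(seq1,seq3) = 0.7704, d(seq2,seq3) = 0.5107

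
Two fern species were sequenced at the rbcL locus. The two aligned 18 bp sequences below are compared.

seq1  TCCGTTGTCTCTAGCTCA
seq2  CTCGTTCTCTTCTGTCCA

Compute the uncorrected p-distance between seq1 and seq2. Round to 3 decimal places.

The sequences differ at 8 of 18 positions (sites 1, 2, 7, 11, 12, 13, 15, 16).
p = 8/18 = 0.444444… ≈ 0.444 (to 3 d.p.).

0.444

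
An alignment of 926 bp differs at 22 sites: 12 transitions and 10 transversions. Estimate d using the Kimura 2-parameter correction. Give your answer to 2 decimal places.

0.02

P = 12/926 ≈ 0.012959 and Q = 10/926 ≈ 0.010799.
Under the Kimura two-parameter model, d = −½ ln(1 − 2P − Q) − ¼ ln(1 − 2Q).
1 − 2P − Q = 0.963283, giving −½ ln(0.963283) = 0.018704.
1 − 2Q = 0.978402, giving −¼ ln(0.978402) = 0.005459.
d = 0.018704 + 0.005459 = 0.024163.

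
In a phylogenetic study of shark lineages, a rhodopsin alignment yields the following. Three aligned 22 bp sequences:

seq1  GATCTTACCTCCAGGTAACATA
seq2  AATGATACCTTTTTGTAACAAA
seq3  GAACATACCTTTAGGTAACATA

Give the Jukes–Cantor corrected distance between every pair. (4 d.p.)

d(seq1,seq2) = 0.4975, d(seq1,seq3) = 0.2082, d(seq2,seq3) = 0.3390

seq1–seq2: 8/22 sites differ → p ≈ 0.363636, d = −0.75 ln(1 − 0.484848) = 0.497470 ≈ 0.4975.
seq1–seq3: 4/22 sites differ → p ≈ 0.181818, d = −0.75 ln(1 − 0.242424) = 0.208224 ≈ 0.2082.
seq2–seq3: 6/22 sites differ → p ≈ 0.272727, d = −0.75 ln(1 − 0.363636) = 0.338988 ≈ 0.3390.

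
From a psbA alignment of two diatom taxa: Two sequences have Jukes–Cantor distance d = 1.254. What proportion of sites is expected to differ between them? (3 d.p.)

p = (3/4)(1 − e^(−4d/3)) = 0.75 × (1 − e^(-1.672)) = 0.75 × (1 − 0.187871) = 0.609097.

0.609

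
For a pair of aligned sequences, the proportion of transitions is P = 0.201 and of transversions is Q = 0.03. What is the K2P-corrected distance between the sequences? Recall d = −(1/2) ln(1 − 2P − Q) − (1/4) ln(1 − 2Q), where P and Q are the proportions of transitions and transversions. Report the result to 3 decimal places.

Under the Kimura two-parameter model, d = −½ ln(1 − 2P − Q) − ¼ ln(1 − 2Q).
1 − 2P − Q = 0.568, giving −½ ln(0.568) = 0.282817.
1 − 2Q = 0.94, giving −¼ ln(0.94) = 0.015469.
d = 0.282817 + 0.015469 = 0.298286.

0.298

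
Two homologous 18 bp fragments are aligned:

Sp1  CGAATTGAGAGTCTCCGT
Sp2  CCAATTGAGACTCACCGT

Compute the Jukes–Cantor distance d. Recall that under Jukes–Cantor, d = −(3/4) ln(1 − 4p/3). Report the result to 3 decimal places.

The sequences differ at 3 of 18 sites (2, 11, 14), so p = 3/18 ≈ 0.166667.
d = −(3/4) ln(1 − 4p/3) = −0.75 ln(1 − 0.222223) = −0.75 ln(0.777777)
  = −0.75 × (-0.251315) = 0.188486 substitutions/site.

0.188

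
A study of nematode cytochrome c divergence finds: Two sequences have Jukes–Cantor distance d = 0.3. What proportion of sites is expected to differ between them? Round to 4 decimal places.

0.2473

p = (3/4)(1 − e^(−4d/3)) = 0.75 × (1 − e^(-0.4)) = 0.75 × (1 − 0.670320) = 0.247260.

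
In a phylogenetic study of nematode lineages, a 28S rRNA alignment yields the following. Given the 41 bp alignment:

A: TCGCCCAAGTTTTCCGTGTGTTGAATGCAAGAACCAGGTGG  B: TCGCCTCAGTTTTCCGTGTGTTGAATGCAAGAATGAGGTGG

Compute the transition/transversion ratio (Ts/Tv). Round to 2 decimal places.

Transitions are A↔G and C↔T; transversions are all other mismatches.
Transitions: 2. Transversions: 2.
R = 2/2 = 1.00.

1.00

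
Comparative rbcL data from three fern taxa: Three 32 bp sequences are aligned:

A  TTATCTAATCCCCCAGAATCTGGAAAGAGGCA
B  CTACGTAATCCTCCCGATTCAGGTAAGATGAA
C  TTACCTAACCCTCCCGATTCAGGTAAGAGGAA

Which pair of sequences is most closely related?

A–B: 10/32 differ, p = 0.313, d = 0.404.
A–C: 8/32 differ, p = 0.250, d = 0.304.
B–C: 4/32 differ, p = 0.125, d = 0.137.
The smallest distance is between B and C.

B and C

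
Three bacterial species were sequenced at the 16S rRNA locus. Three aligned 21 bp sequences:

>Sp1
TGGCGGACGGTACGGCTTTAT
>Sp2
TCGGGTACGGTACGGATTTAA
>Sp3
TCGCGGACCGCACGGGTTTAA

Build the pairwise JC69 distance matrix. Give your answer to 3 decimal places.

Sp1–Sp2: 5/21 sites differ → p ≈ 0.238095, d = −0.75 ln(1 − 0.31746) = 0.286451 ≈ 0.286.
Sp1–Sp3: 5/21 sites differ → p ≈ 0.238095, d = −0.75 ln(1 − 0.31746) = 0.286451 ≈ 0.286.
Sp2–Sp3: 5/21 sites differ → p ≈ 0.238095, d = −0.75 ln(1 − 0.31746) = 0.286451 ≈ 0.286.

d(Sp1,Sp2) = 0.286, d(Sp1,Sp3) = 0.286, d(Sp2,Sp3) = 0.286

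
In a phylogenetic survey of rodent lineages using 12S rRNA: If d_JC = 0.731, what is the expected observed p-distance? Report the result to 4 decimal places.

p = (3/4)(1 − e^(−4d/3)) = 0.75 × (1 − e^(-0.974667)) = 0.75 × (1 − 0.377318) = 0.467012.

0.4670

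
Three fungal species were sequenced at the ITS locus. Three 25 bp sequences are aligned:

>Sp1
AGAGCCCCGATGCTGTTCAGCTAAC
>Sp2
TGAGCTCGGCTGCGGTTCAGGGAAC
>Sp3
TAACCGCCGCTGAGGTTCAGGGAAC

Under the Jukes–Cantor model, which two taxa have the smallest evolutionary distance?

Sp2 and Sp3

Sp1–Sp2: 7/25 differ, p = 0.280, d = 0.351.
Sp1–Sp3: 9/25 differ, p = 0.360, d = 0.490.
Sp2–Sp3: 5/25 differ, p = 0.200, d = 0.233.
The smallest distance is between Sp2 and Sp3.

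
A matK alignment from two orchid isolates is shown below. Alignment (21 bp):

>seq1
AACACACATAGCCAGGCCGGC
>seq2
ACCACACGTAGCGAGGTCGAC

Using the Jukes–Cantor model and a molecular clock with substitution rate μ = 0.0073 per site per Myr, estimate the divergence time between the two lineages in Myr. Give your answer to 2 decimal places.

The sequences differ at 5 of 21 sites (2, 8, 13, 17, 20), so p = 5/21 ≈ 0.238095.
d = −(3/4) ln(1 − 4p/3) = −0.75 ln(1 − 0.31746) = −0.75 ln(0.68254)
  = −0.75 × (-0.381934) = 0.286451 substitutions/site.
Under a molecular clock d = 2μt, so t = d/(2μ) = 0.286451 / (2 × 0.0073) = 19.62 Myr.

19.62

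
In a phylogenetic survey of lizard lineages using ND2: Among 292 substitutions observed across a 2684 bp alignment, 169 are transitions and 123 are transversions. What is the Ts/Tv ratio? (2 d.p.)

1.37

R = 169/123 = 1.373983… ≈ 1.37 (to 2 d.p.).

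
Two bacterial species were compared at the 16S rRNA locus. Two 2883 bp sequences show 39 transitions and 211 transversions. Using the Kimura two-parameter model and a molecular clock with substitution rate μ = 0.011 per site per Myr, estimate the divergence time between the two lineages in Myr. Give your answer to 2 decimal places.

P = 39/2883 ≈ 0.013528 and Q = 211/2883 ≈ 0.073188.
Under the Kimura two-parameter model, d = −½ ln(1 − 2P − Q) − ¼ ln(1 − 2Q).
1 − 2P − Q = 0.899756, giving −½ ln(0.899756) = 0.052816.
1 − 2Q = 0.853624, giving −¼ ln(0.853624) = 0.039566.
d = 0.052816 + 0.039566 = 0.092382.
Under a molecular clock d = 2μt, so t = d/(2μ) = 0.092382 / (2 × 0.011) = 4.20 Myr.

4.20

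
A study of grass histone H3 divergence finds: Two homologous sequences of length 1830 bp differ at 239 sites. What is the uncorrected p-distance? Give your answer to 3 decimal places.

p = 239/1830 = 0.130601… ≈ 0.131 (to 3 d.p.).

0.131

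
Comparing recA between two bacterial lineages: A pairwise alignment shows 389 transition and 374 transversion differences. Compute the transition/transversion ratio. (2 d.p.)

R = 389/374 = 1.040106… ≈ 1.04 (to 2 d.p.).

1.04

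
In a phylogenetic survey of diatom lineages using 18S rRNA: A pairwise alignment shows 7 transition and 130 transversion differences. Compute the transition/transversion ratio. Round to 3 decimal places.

R = 7/130 = 0.053846… ≈ 0.054 (to 3 d.p.).

0.054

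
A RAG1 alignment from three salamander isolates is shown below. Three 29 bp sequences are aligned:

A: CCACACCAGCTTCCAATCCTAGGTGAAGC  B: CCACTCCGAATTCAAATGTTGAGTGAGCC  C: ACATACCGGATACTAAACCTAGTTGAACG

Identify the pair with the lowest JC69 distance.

A–B: 11/29 differ, p = 0.379, d = 0.529.
A–C: 10/29 differ, p = 0.345, d = 0.462.
B–C: 14/29 differ, p = 0.483, d = 0.774.
The smallest distance is between A and C.

A and C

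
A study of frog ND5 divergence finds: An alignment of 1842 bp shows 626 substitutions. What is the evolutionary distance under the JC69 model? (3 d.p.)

0.453

p = 626/1842 ≈ 0.339848.
d = −(3/4) ln(1 − 4p/3) = −0.75 ln(1 − 0.453131) = −0.75 ln(0.546869)
  = −0.75 × (-0.603546) = 0.452660 substitutions/site.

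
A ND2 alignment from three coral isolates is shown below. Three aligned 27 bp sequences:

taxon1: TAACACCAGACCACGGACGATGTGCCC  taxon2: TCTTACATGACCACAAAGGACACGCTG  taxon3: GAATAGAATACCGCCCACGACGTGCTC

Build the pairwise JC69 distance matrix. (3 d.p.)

taxon1–taxon2: 13/27 sites differ → p ≈ 0.481481, d = −0.75 ln(1 − 0.641975) = 0.770364 ≈ 0.770.
taxon1–taxon3: 10/27 sites differ → p ≈ 0.37037, d = −0.75 ln(1 − 0.493827) = 0.510658 ≈ 0.511.
taxon2–taxon3: 13/27 sites differ → p ≈ 0.481481, d = −0.75 ln(1 − 0.641975) = 0.770364 ≈ 0.770.

d(taxon1,taxon2) = 0.770, d(taxon1,taxon3) = 0.511, d(taxon2,taxon3) = 0.770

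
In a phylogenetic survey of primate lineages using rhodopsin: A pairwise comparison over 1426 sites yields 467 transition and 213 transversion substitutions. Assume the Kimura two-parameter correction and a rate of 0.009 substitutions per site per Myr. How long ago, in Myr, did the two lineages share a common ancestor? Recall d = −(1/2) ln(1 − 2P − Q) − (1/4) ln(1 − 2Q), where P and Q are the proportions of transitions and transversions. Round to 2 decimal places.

50.25

P = 467/1426 ≈ 0.327489 and Q = 213/1426 ≈ 0.149369.
Under the Kimura two-parameter model, d = −½ ln(1 − 2P − Q) − ¼ ln(1 − 2Q).
1 − 2P − Q = 0.195653, giving −½ ln(0.195653) = 0.815706.
1 − 2Q = 0.701262, giving −¼ ln(0.701262) = 0.088718.
d = 0.815706 + 0.088718 = 0.904424.
Under a molecular clock d = 2μt, so t = d/(2μ) = 0.904424 / (2 × 0.009) = 50.25 Myr.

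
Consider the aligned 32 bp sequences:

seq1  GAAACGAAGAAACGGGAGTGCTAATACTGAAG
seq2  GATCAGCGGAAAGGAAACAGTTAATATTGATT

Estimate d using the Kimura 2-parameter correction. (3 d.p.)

Of 32 sites, 5 differences are transitions and 9 are transversions, so P = 5/32 = 0.15625 and Q = 9/32 = 0.28125.
Under the Kimura two-parameter model, d = −½ ln(1 − 2P − Q) − ¼ ln(1 − 2Q).
1 − 2P − Q = 0.40625, giving −½ ln(0.40625) = 0.450393.
1 − 2Q = 0.4375, giving −¼ ln(0.4375) = 0.206670.
d = 0.450393 + 0.206670 = 0.657063.

0.657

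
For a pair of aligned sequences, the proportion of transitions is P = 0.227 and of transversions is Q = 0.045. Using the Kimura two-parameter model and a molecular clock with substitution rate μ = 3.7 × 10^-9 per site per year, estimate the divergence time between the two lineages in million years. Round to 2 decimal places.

Under the Kimura two-parameter model, d = −½ ln(1 − 2P − Q) − ¼ ln(1 − 2Q).
1 − 2P − Q = 0.501, giving −½ ln(0.501) = 0.345575.
1 − 2Q = 0.91, giving −¼ ln(0.91) = 0.023578.
d = 0.345575 + 0.023578 = 0.369153.
Under a molecular clock d = 2μt, so t = d/(2μ) = 0.369153 / (2 × 3.7 × 10^-9) = 49.89 million years.

49.89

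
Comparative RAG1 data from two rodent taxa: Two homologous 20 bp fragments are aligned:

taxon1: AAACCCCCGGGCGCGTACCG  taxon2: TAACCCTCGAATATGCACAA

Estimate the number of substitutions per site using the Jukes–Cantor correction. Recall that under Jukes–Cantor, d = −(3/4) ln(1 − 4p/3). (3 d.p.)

The sequences differ at 10 of 20 sites (1, 7, 10, 11, 12, 13, 14, 16, 19, 20), so p = 10/20 = 0.5.
d = −(3/4) ln(1 − 4p/3) = −0.75 ln(1 − 0.666667) = −0.75 ln(0.333333)
  = −0.75 × (-1.098613) = 0.823960 substitutions/site.

0.824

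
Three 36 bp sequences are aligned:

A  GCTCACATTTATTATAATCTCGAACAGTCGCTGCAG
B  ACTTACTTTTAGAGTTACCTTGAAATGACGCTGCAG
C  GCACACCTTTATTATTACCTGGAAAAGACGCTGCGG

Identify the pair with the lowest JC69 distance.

A–B: 12/36 differ, p = 0.333, d = 0.441.
A–C: 8/36 differ, p = 0.222, d = 0.264.
B–C: 10/36 differ, p = 0.278, d = 0.347.
The smallest distance is between A and C.

A and C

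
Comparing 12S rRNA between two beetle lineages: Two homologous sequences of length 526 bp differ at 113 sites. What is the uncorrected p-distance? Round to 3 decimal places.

0.215

p = 113/526 = 0.214828… ≈ 0.215 (to 3 d.p.).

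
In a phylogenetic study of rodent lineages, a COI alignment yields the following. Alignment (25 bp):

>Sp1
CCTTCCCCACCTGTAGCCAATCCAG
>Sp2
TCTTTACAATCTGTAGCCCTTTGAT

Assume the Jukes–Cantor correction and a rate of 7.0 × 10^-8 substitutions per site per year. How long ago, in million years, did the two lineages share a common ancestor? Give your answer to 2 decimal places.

4.08

The sequences differ at 10 of 25 sites (1, 5, 6, 8, 10, 19, 20, 22, 23, 25), so p = 10/25 = 0.4.
d = −(3/4) ln(1 − 4p/3) = −0.75 ln(1 − 0.533333) = −0.75 ln(0.466667)
  = −0.75 × (-0.762139) = 0.571604 substitutions/site.
Under a molecular clock d = 2μt, so t = d/(2μ) = 0.571604 / (2 × 7.0 × 10^-8) = 4.08 million years.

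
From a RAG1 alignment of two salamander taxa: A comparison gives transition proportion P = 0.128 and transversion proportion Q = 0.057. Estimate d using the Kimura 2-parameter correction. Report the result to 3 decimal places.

0.218

Under the Kimura two-parameter model, d = −½ ln(1 − 2P − Q) − ¼ ln(1 − 2Q).
1 − 2P − Q = 0.687, giving −½ ln(0.687) = 0.187710.
1 − 2Q = 0.886, giving −¼ ln(0.886) = 0.030260.
d = 0.187710 + 0.030260 = 0.217970.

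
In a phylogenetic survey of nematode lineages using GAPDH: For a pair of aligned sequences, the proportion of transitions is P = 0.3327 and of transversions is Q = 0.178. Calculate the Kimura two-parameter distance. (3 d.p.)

Under the Kimura two-parameter model, d = −½ ln(1 − 2P − Q) − ¼ ln(1 − 2Q).
1 − 2P − Q = 0.1566, giving −½ ln(0.1566) = 0.927030.
1 − 2Q = 0.644, giving −¼ ln(0.644) = 0.110014.
d = 0.927030 + 0.110014 = 1.037044.

1.037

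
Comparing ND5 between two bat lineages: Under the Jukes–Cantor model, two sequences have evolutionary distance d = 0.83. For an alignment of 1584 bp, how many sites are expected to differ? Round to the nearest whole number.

795

Invert JC69: p = (3/4)(1 − e^(−4d/3)) = 0.75 × (1 − e^(-1.106667)) = 0.75 × (1 − 0.330659) = 0.502006.
Expected differing sites = pL ≈ 0.502006 × 1584 = 795.177504 ≈ 795.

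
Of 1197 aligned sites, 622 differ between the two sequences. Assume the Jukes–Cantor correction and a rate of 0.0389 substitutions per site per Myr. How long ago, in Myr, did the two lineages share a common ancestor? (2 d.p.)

p = 622/1197 ≈ 0.519632.
d = −(3/4) ln(1 − 4p/3) = −0.75 ln(1 − 0.692843) = −0.75 ln(0.307157)
  = −0.75 × (-1.180396) = 0.885297 substitutions/site.
Under a molecular clock d = 2μt, so t = d/(2μ) = 0.885297 / (2 × 0.0389) = 11.38 Myr.

11.38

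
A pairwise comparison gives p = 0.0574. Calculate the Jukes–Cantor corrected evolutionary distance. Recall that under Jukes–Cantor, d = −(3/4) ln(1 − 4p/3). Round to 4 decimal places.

0.0597

d = −(3/4) ln(1 − 4p/3) = −0.75 ln(1 − 0.076533) = −0.75 ln(0.923467)
  = −0.75 × (-0.079620) = 0.059715 substitutions/site.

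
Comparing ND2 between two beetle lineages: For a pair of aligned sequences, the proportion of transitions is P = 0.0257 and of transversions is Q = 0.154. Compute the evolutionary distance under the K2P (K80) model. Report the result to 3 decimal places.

0.207

Under the Kimura two-parameter model, d = −½ ln(1 − 2P − Q) − ¼ ln(1 − 2Q).
1 − 2P − Q = 0.7946, giving −½ ln(0.7946) = 0.114958.
1 − 2Q = 0.692, giving −¼ ln(0.692) = 0.092042.
d = 0.114958 + 0.092042 = 0.207000.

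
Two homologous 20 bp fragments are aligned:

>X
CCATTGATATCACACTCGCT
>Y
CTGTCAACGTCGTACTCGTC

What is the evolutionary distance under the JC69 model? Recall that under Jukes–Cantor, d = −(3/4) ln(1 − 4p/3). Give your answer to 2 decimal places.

0.82

The sequences differ at 10 of 20 sites (2, 3, 5, 6, 8, 9, 12, 13, 19, 20), so p = 10/20 = 0.5.
d = −(3/4) ln(1 − 4p/3) = −0.75 ln(1 − 0.666667) = −0.75 ln(0.333333)
  = −0.75 × (-1.098613) = 0.823960 substitutions/site.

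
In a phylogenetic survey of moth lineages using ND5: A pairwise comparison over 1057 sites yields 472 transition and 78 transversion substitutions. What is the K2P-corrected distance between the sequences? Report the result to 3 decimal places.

1.744

P = 472/1057 ≈ 0.446547 and Q = 78/1057 ≈ 0.073794.
Under the Kimura two-parameter model, d = −½ ln(1 − 2P − Q) − ¼ ln(1 − 2Q).
1 − 2P − Q = 0.033112, giving −½ ln(0.033112) = 1.703930.
1 − 2Q = 0.852412, giving −¼ ln(0.852412) = 0.039921.
d = 1.703930 + 0.039921 = 1.743851.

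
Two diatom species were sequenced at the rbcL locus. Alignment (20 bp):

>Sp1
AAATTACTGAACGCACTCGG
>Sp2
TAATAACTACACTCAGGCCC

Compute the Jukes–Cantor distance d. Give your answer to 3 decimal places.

The sequences differ at 9 of 20 sites (1, 5, 9, 10, 13, 16, 17, 19, 20), so p = 9/20 = 0.45.
d = −(3/4) ln(1 − 4p/3) = −0.75 ln(1 − 0.6) = −0.75 ln(0.4)
  = −0.75 × (-0.916291) = 0.687218 substitutions/site.

0.687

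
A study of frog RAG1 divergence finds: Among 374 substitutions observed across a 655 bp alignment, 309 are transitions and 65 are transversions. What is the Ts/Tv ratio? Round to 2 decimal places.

4.75

R = 309/65 = 4.753846… ≈ 4.75 (to 2 d.p.).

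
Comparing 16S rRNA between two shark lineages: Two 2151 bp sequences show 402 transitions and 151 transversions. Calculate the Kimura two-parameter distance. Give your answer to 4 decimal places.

0.3313

P = 402/2151 ≈ 0.18689 and Q = 151/2151 ≈ 0.0702.
Under the Kimura two-parameter model, d = −½ ln(1 − 2P − Q) − ¼ ln(1 − 2Q).
1 − 2P − Q = 0.55602, giving −½ ln(0.55602) = 0.293476.
1 − 2Q = 0.8596, giving −¼ ln(0.8596) = 0.037822.
d = 0.293476 + 0.037822 = 0.331298.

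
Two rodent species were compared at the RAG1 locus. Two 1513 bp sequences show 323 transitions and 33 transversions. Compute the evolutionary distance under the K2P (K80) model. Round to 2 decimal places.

0.31

P = 323/1513 ≈ 0.213483 and Q = 33/1513 ≈ 0.021811.
Under the Kimura two-parameter model, d = −½ ln(1 − 2P − Q) − ¼ ln(1 − 2Q).
1 − 2P − Q = 0.551223, giving −½ ln(0.551223) = 0.297808.
1 − 2Q = 0.956378, giving −¼ ln(0.956378) = 0.011151.
d = 0.297808 + 0.011151 = 0.308959.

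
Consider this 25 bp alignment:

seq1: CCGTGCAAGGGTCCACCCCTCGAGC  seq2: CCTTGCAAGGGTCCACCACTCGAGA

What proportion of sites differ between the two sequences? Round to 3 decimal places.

0.120

The sequences differ at 3 of 25 positions (sites 3, 18, 25).
p = 3/25 = 0.120.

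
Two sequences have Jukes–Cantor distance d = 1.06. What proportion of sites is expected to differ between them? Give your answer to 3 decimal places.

0.568

p = (3/4)(1 − e^(−4d/3)) = 0.75 × (1 − e^(-1.413333)) = 0.75 × (1 − 0.243331) = 0.567502.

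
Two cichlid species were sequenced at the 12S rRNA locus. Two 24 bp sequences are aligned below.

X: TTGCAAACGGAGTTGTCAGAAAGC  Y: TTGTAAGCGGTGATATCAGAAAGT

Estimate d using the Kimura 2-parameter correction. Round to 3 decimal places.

0.315

Of 24 sites, 4 differences are transitions and 2 are transversions, so P = 4/24 ≈ 0.166667 and Q = 2/24 ≈ 0.083333.
Under the Kimura two-parameter model, d = −½ ln(1 − 2P − Q) − ¼ ln(1 − 2Q).
1 − 2P − Q = 0.583333, giving −½ ln(0.583333) = 0.269499.
1 − 2Q = 0.833334, giving −¼ ln(0.833334) = 0.045580.
d = 0.269499 + 0.045580 = 0.315079.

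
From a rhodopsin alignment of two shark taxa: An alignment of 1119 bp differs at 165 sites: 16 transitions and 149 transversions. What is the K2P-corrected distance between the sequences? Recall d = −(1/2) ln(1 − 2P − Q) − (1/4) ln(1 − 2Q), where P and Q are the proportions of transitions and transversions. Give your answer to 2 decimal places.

P = 16/1119 ≈ 0.014298 and Q = 149/1119 ≈ 0.133155.
Under the Kimura two-parameter model, d = −½ ln(1 − 2P − Q) − ¼ ln(1 − 2Q).
1 − 2P − Q = 0.838249, giving −½ ln(0.838249) = 0.088220.
1 − 2Q = 0.73369, giving −¼ ln(0.73369) = 0.077417.
d = 0.088220 + 0.077417 = 0.165637.

0.17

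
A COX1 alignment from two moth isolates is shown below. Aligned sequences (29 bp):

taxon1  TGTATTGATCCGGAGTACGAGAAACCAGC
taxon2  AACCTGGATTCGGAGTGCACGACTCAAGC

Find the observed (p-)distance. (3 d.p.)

The sequences differ at 12 of 29 positions.
p = 12/29 = 0.413793… ≈ 0.414 (to 3 d.p.).

0.414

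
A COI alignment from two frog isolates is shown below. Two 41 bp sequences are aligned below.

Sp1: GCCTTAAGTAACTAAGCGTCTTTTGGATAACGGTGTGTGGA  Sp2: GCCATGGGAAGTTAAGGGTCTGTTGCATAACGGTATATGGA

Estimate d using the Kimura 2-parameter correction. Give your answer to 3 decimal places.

Of 41 sites, 6 differences are transitions and 5 are transversions, so P = 6/41 ≈ 0.146341 and Q = 5/41 ≈ 0.121951.
Under the Kimura two-parameter model, d = −½ ln(1 − 2P − Q) − ¼ ln(1 − 2Q).
1 − 2P − Q = 0.585367, giving −½ ln(0.585367) = 0.267758.
1 − 2Q = 0.756098, giving −¼ ln(0.756098) = 0.069896.
d = 0.267758 + 0.069896 = 0.337654.

0.338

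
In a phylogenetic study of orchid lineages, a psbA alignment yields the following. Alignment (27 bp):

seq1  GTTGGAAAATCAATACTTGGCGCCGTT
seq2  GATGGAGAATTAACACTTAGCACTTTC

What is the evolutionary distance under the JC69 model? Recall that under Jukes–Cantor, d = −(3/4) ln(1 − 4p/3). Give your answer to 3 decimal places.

The sequences differ at 9 of 27 sites (2, 7, 11, 14, 19, 22, 24, 25, 27), so p = 9/27 ≈ 0.333333.
d = −(3/4) ln(1 − 4p/3) = −0.75 ln(1 − 0.444444) = −0.75 ln(0.555556)
  = −0.75 × (-0.587786) = 0.440840 substitutions/site.

0.441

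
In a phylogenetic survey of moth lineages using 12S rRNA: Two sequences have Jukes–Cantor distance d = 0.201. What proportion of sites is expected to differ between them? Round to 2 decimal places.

p = (3/4)(1 − e^(−4d/3)) = 0.75 × (1 − e^(-0.268)) = 0.75 × (1 − 0.764908) = 0.176319.

0.18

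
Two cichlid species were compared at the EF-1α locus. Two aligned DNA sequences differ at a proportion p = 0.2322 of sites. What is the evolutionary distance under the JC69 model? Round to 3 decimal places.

d = −(3/4) ln(1 − 4p/3) = −0.75 ln(1 − 0.3096) = −0.75 ln(0.6904)
  = −0.75 × (-0.370484) = 0.277863 substitutions/site.

0.278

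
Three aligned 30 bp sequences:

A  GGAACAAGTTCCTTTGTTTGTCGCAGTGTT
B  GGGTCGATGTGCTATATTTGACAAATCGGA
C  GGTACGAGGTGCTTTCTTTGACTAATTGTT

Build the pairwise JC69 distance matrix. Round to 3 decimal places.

A–B: 15/30 sites differ → p = 0.5, d = −0.75 ln(1 − 0.666667) = 0.823960 ≈ 0.824.
A–C: 9/30 sites differ → p = 0.3, d = −0.75 ln(1 − 0.4) = 0.383119 ≈ 0.383.
B–C: 9/30 sites differ → p = 0.3, d = −0.75 ln(1 − 0.4) = 0.383119 ≈ 0.383.

d(A,B) = 0.824, d(A,C) = 0.383, d(B,C) = 0.383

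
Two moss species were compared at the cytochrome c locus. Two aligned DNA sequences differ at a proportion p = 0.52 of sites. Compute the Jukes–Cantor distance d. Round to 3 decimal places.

d = −(3/4) ln(1 − 4p/3) = −0.75 ln(1 − 0.693333) = −0.75 ln(0.306667)
  = −0.75 × (-1.181993) = 0.886495 substitutions/site.

0.886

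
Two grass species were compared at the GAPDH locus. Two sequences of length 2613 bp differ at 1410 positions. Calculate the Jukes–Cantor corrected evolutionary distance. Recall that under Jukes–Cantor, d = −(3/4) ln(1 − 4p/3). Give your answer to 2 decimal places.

p = 1410/2613 ≈ 0.53961.
d = −(3/4) ln(1 − 4p/3) = −0.75 ln(1 − 0.71948) = −0.75 ln(0.28052)
  = −0.75 × (-1.271110) = 0.953333 substitutions/site.

0.95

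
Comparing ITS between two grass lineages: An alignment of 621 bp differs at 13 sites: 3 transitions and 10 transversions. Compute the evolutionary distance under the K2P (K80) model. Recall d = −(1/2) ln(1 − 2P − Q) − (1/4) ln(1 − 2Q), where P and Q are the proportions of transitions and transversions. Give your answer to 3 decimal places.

P = 3/621 ≈ 0.004831 and Q = 10/621 ≈ 0.016103.
Under the Kimura two-parameter model, d = −½ ln(1 − 2P − Q) − ¼ ln(1 − 2Q).
1 − 2P − Q = 0.974235, giving −½ ln(0.974235) = 0.013051.
1 − 2Q = 0.967794, giving −¼ ln(0.967794) = 0.008184.
d = 0.013051 + 0.008184 = 0.021235.

0.021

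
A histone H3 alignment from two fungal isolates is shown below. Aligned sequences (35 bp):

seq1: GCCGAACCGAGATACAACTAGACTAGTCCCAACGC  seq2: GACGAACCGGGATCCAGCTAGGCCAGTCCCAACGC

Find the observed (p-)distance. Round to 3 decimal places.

0.171

The sequences differ at 6 of 35 positions (sites 2, 10, 14, 17, 22, 24).
p = 6/35 = 0.171428… ≈ 0.171 (to 3 d.p.).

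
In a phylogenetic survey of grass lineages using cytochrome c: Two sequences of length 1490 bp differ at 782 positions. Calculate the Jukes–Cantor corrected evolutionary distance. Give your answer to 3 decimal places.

p = 782/1490 ≈ 0.524832.
d = −(3/4) ln(1 − 4p/3) = −0.75 ln(1 − 0.699776) = −0.75 ln(0.300224)
  = −0.75 × (-1.203226) = 0.902420 substitutions/site.

0.902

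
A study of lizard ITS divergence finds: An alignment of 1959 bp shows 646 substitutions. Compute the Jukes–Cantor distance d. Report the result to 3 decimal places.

0.434

p = 646/1959 ≈ 0.32976.
d = −(3/4) ln(1 − 4p/3) = −0.75 ln(1 − 0.43968) = −0.75 ln(0.56032)
  = −0.75 × (-0.579247) = 0.434435 substitutions/site.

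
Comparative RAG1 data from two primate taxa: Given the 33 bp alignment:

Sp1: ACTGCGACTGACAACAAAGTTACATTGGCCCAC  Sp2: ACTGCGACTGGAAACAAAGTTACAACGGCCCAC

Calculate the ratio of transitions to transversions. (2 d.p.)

1.00

Transitions are A↔G and C↔T; transversions are all other mismatches.
Transitions: 2. Transversions: 2.
R = 2/2 = 1.00.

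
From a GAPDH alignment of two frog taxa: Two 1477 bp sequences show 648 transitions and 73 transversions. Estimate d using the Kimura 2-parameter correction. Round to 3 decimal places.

P = 648/1477 ≈ 0.438727 and Q = 73/1477 ≈ 0.049425.
Under the Kimura two-parameter model, d = −½ ln(1 − 2P − Q) − ¼ ln(1 − 2Q).
1 − 2P − Q = 0.073121, giving −½ ln(0.073121) = 1.307820.
1 − 2Q = 0.90115, giving −¼ ln(0.90115) = 0.026021.
d = 1.307820 + 0.026021 = 1.333841.

1.334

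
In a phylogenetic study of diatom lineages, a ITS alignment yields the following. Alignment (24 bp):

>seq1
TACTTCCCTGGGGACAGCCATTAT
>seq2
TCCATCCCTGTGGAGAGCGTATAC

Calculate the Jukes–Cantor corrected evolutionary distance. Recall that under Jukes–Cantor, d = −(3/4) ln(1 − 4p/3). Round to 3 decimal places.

The sequences differ at 8 of 24 sites (2, 4, 11, 15, 19, 20, 21, 24), so p = 8/24 ≈ 0.333333.
d = −(3/4) ln(1 − 4p/3) = −0.75 ln(1 − 0.444444) = −0.75 ln(0.555556)
  = −0.75 × (-0.587786) = 0.440840 substitutions/site.

0.441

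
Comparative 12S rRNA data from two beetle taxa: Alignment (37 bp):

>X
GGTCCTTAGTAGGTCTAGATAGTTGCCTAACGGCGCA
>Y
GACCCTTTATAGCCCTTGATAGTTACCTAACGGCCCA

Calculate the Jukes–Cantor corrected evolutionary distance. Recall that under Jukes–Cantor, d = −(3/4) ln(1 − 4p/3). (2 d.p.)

The sequences differ at 9 of 37 sites (2, 3, 8, 9, 13, 14, 17, 25, 35), so p = 9/37 ≈ 0.243243.
d = −(3/4) ln(1 − 4p/3) = −0.75 ln(1 − 0.324324) = −0.75 ln(0.675676)
  = −0.75 × (-0.392042) = 0.294032 substitutions/site.

0.29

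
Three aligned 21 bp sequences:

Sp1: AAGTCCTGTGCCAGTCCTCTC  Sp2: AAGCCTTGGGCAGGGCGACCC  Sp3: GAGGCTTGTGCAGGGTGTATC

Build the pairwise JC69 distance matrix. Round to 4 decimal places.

Sp1–Sp2: 9/21 sites differ → p ≈ 0.428571, d = −0.75 ln(1 − 0.571428) = 0.635472 ≈ 0.6355.
Sp1–Sp3: 9/21 sites differ → p ≈ 0.428571, d = −0.75 ln(1 − 0.571428) = 0.635472 ≈ 0.6355.
Sp2–Sp3: 7/21 sites differ → p ≈ 0.333333, d = −0.75 ln(1 − 0.444444) = 0.440839 ≈ 0.4408.

d(Sp1,Sp2) = 0.6355, d(Sp1,Sp3) = 0.6355, d(Sp2,Sp3) = 0.4408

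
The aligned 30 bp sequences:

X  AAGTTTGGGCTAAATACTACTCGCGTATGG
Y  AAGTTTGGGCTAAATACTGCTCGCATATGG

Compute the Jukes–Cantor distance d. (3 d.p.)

The sequences differ at 2 of 30 sites (19, 25), so p = 2/30 ≈ 0.066667.
d = −(3/4) ln(1 − 4p/3) = −0.75 ln(1 − 0.088889) = −0.75 ln(0.911111)
  = −0.75 × (-0.093091) = 0.069818 substitutions/site.

0.070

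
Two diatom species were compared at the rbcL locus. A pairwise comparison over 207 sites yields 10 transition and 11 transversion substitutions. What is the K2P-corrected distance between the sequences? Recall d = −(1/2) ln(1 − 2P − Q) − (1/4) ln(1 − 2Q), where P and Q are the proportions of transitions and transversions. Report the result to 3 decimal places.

P = 10/207 ≈ 0.048309 and Q = 11/207 ≈ 0.05314.
Under the Kimura two-parameter model, d = −½ ln(1 − 2P − Q) − ¼ ln(1 − 2Q).
1 − 2P − Q = 0.850242, giving −½ ln(0.850242) = 0.081117.
1 − 2Q = 0.89372, giving −¼ ln(0.89372) = 0.028091.
d = 0.081117 + 0.028091 = 0.109208.

0.109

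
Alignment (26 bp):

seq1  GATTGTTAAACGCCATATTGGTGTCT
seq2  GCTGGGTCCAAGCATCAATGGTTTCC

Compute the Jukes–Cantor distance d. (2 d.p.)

The sequences differ at 12 of 26 sites, so p = 12/26 ≈ 0.461538.
d = −(3/4) ln(1 − 4p/3) = −0.75 ln(1 − 0.615384) = −0.75 ln(0.384616)
  = −0.75 × (-0.955510) = 0.716633 substitutions/site.

0.72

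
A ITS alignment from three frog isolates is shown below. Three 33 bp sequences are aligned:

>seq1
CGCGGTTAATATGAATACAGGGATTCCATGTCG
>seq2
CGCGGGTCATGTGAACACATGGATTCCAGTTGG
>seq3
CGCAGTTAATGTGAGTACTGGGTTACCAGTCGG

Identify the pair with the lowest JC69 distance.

seq1–seq2: 8/33 differ, p = 0.242, d = 0.293.
seq1–seq3: 10/33 differ, p = 0.303, d = 0.388.
seq2–seq3: 10/33 differ, p = 0.303, d = 0.388.
The smallest distance is between seq1 and seq2.

seq1 and seq2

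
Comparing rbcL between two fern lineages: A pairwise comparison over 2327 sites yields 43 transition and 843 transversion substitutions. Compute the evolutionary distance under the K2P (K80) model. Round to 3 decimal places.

0.577

P = 43/2327 ≈ 0.018479 and Q = 843/2327 ≈ 0.362269.
Under the Kimura two-parameter model, d = −½ ln(1 − 2P − Q) − ¼ ln(1 − 2Q).
1 − 2P − Q = 0.600773, giving −½ ln(0.600773) = 0.254769.
1 − 2Q = 0.275462, giving −¼ ln(0.275462) = 0.322326.
d = 0.254769 + 0.322326 = 0.577095.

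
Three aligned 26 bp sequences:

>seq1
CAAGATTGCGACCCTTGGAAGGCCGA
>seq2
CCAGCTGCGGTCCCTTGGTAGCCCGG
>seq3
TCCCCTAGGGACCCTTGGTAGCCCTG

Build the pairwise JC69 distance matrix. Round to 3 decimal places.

seq1–seq2: 9/26 sites differ → p ≈ 0.346154, d = −0.75 ln(1 − 0.461539) = 0.464280 ≈ 0.464.
seq1–seq3: 11/26 sites differ → p ≈ 0.423077, d = −0.75 ln(1 − 0.564103) = 0.622762 ≈ 0.623.
seq2–seq3: 7/26 sites differ → p ≈ 0.269231, d = −0.75 ln(1 − 0.358975) = 0.333515 ≈ 0.334.

d(seq1,seq2) = 0.464, d(seq1,seq3) = 0.623, d(seq2,seq3) = 0.334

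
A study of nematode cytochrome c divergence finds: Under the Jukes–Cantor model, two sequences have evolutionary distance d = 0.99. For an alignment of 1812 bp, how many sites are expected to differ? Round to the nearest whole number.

Invert JC69: p = (3/4)(1 − e^(−4d/3)) = 0.75 × (1 − e^(-1.32)) = 0.75 × (1 − 0.267135) = 0.549649.
Expected differing sites = pL ≈ 0.549649 × 1812 = 995.963988 ≈ 996.

996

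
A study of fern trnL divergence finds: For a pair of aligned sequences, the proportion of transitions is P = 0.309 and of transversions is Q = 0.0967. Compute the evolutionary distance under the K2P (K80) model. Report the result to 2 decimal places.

Under the Kimura two-parameter model, d = −½ ln(1 − 2P − Q) − ¼ ln(1 − 2Q).
1 − 2P − Q = 0.2853, giving −½ ln(0.2853) = 0.627107.
1 − 2Q = 0.8066, giving −¼ ln(0.8066) = 0.053732.
d = 0.627107 + 0.053732 = 0.680839.

0.68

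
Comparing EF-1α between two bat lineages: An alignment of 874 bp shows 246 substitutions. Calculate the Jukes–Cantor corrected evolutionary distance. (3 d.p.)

p = 246/874 ≈ 0.281465.
d = −(3/4) ln(1 − 4p/3) = −0.75 ln(1 − 0.375287) = −0.75 ln(0.624713)
  = −0.75 × (-0.470463) = 0.352847 substitutions/site.

0.353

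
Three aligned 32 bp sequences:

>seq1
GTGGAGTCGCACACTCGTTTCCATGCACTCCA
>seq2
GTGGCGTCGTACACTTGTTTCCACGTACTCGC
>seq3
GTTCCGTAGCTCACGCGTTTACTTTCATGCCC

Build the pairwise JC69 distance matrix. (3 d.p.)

d(seq1,seq2) = 0.259, d(seq1,seq3) = 0.520, d(seq2,seq3) = 0.736

seq1–seq2: 7/32 sites differ → p = 0.21875, d = −0.75 ln(1 − 0.291667) = 0.258631 ≈ 0.259.
seq1–seq3: 12/32 sites differ → p = 0.375, d = −0.75 ln(1 − 0.5) = 0.519860 ≈ 0.520.
seq2–seq3: 15/32 sites differ → p = 0.46875, d = −0.75 ln(1 − 0.625) = 0.735622 ≈ 0.736.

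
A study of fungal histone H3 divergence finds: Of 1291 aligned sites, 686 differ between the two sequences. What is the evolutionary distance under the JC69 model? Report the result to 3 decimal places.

0.925

p = 686/1291 ≈ 0.531371.
d = −(3/4) ln(1 − 4p/3) = −0.75 ln(1 − 0.708495) = −0.75 ln(0.291505)
  = −0.75 × (-1.232698) = 0.924524 substitutions/site.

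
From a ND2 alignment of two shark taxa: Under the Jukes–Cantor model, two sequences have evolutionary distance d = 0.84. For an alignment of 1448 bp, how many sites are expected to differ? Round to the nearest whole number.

732

Invert JC69: p = (3/4)(1 − e^(−4d/3)) = 0.75 × (1 − e^(-1.12)) = 0.75 × (1 − 0.326280) = 0.505290.
Expected differing sites = pL ≈ 0.505290 × 1448 = 731.65992 ≈ 732.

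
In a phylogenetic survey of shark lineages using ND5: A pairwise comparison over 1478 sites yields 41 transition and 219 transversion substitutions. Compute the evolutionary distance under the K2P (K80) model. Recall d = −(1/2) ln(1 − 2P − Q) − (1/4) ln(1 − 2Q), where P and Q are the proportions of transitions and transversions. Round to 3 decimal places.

P = 41/1478 ≈ 0.02774 and Q = 219/1478 ≈ 0.148173.
Under the Kimura two-parameter model, d = −½ ln(1 − 2P − Q) − ¼ ln(1 − 2Q).
1 − 2P − Q = 0.796347, giving −½ ln(0.796347) = 0.113860.
1 − 2Q = 0.703654, giving −¼ ln(0.703654) = 0.087867.
d = 0.113860 + 0.087867 = 0.201727.

0.202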